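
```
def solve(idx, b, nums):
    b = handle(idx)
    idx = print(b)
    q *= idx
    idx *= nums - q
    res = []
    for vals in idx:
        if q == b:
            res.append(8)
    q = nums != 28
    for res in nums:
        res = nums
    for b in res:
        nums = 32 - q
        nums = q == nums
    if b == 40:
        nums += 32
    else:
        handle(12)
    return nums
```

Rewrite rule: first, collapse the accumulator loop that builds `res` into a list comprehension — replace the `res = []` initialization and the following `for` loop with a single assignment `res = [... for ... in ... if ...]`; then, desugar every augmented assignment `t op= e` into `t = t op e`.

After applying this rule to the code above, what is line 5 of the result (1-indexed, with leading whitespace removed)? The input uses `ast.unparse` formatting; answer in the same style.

Transformed code:
def solve(idx, b, nums):
    b = handle(idx)
    idx = print(b)
    q = q * idx
    idx = idx * (nums - q)
    res = [8 for vals in idx if q == b]
    q = nums != 28
    for res in nums:
        res = nums
    for b in res:
        nums = 32 - q
        nums = q == nums
    if b == 40:
        nums = nums + 32
    else:
        handle(12)
    return nums

idx = idx * (nums - q)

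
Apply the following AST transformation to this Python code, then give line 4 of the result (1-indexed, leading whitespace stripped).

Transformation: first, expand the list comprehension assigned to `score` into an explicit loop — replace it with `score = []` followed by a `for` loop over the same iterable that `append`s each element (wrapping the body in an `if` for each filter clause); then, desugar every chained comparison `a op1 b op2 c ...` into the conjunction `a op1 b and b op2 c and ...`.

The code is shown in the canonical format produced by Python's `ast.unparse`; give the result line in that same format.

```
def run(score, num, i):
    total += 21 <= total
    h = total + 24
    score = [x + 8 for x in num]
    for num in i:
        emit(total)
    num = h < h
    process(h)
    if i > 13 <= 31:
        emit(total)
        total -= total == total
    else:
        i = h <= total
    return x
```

score = []

Transformed code:
def run(score, num, i):
    total += 21 <= total
    h = total + 24
    score = []
    for x in num:
        score.append(x + 8)
    for num in i:
        emit(total)
    num = h < h
    process(h)
    if i > 13 and 13 <= 31:
        emit(total)
        total -= total == total
    else:
        i = h <= total
    return x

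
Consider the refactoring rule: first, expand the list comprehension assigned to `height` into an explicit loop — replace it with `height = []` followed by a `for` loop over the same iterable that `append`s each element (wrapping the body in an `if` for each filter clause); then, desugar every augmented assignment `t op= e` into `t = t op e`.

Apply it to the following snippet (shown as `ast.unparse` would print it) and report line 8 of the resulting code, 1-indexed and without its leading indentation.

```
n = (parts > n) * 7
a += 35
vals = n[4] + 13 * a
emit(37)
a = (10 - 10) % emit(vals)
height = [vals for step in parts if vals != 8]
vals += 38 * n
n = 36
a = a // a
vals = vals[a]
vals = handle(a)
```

Transformed code:
n = (parts > n) * 7
a = a + 35
vals = n[4] + 13 * a
emit(37)
a = (10 - 10) % emit(vals)
height = []
for step in parts:
    if vals != 8:
        height.append(vals)
vals = vals + 38 * n
n = 36
a = a // a
vals = vals[a]
vals = handle(a)

if vals != 8:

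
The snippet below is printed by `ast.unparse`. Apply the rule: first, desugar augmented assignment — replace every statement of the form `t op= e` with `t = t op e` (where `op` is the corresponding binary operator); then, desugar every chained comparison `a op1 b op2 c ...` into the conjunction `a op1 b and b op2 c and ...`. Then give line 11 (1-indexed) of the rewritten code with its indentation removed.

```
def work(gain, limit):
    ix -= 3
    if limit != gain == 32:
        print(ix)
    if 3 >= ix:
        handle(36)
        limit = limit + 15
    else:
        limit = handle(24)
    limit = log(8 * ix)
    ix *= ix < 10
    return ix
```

ix = ix * (ix < 10)

Transformed code:
def work(gain, limit):
    ix = ix - 3
    if limit != gain and gain == 32:
        print(ix)
    if 3 >= ix:
        handle(36)
        limit = limit + 15
    else:
        limit = handle(24)
    limit = log(8 * ix)
    ix = ix * (ix < 10)
    return ix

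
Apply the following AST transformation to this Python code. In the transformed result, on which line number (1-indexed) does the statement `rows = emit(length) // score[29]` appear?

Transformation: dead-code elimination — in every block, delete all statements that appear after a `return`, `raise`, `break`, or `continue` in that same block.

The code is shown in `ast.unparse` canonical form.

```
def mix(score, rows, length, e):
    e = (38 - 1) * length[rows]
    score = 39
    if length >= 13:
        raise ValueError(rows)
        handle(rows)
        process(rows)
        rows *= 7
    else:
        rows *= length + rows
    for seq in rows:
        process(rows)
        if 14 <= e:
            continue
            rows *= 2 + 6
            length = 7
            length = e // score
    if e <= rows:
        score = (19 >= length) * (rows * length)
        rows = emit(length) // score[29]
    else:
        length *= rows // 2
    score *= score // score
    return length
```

Transformed code:
def mix(score, rows, length, e):
    e = (38 - 1) * length[rows]
    score = 39
    if length >= 13:
        raise ValueError(rows)
    else:
        rows *= length + rows
    for seq in rows:
        process(rows)
        if 14 <= e:
            continue
    if e <= rows:
        score = (19 >= length) * (rows * length)
        rows = emit(length) // score[29]
    else:
        length *= rows // 2
    score *= score // score
    return length

14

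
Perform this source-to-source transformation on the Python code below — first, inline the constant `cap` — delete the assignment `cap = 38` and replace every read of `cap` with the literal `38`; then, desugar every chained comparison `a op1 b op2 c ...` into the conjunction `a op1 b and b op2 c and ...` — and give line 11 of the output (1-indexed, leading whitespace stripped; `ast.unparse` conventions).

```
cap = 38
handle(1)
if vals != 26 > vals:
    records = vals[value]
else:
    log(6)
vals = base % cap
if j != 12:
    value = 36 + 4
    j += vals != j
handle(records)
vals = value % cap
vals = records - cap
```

vals = value % 38

Transformed code:
handle(1)
if vals != 26 and 26 > vals:
    records = vals[value]
else:
    log(6)
vals = base % 38
if j != 12:
    value = 36 + 4
    j += vals != j
handle(records)
vals = value % 38
vals = records - 38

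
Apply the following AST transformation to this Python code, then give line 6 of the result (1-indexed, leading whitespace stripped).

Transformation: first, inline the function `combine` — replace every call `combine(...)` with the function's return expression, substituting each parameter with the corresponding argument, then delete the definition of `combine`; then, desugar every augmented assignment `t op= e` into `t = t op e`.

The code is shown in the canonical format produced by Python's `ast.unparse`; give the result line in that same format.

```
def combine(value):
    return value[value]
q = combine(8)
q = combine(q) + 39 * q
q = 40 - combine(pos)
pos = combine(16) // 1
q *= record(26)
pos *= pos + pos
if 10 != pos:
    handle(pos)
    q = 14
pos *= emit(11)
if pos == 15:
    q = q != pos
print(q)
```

Transformed code:
q = 8[8]
q = q[q] + 39 * q
q = 40 - pos[pos]
pos = 16[16] // 1
q = q * record(26)
pos = pos * (pos + pos)
if 10 != pos:
    handle(pos)
    q = 14
pos = pos * emit(11)
if pos == 15:
    q = q != pos
print(q)

pos = pos * (pos + pos)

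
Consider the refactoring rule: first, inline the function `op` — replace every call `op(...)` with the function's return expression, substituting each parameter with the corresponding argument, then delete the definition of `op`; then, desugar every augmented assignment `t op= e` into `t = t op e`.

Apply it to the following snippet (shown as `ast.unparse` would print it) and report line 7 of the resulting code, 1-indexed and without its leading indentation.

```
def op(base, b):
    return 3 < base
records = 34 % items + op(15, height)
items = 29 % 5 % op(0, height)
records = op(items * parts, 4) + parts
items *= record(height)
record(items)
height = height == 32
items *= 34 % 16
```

Transformed code:
records = 34 % items + (3 < 15)
items = 29 % 5 % (3 < 0)
records = (3 < items * parts) + parts
items = items * record(height)
record(items)
height = height == 32
items = items * (34 % 16)

items = items * (34 % 16)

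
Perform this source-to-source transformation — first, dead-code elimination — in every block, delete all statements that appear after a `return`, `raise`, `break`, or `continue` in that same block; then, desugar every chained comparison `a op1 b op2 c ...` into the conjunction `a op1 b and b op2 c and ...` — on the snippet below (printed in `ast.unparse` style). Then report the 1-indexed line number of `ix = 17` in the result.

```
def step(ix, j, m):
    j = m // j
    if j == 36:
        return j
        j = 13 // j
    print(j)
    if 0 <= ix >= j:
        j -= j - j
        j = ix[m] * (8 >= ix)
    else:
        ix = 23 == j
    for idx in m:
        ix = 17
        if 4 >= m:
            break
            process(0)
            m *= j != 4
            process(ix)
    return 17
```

12

Transformed code:
def step(ix, j, m):
    j = m // j
    if j == 36:
        return j
    print(j)
    if 0 <= ix and ix >= j:
        j -= j - j
        j = ix[m] * (8 >= ix)
    else:
        ix = 23 == j
    for idx in m:
        ix = 17
        if 4 >= m:
            break
    return 17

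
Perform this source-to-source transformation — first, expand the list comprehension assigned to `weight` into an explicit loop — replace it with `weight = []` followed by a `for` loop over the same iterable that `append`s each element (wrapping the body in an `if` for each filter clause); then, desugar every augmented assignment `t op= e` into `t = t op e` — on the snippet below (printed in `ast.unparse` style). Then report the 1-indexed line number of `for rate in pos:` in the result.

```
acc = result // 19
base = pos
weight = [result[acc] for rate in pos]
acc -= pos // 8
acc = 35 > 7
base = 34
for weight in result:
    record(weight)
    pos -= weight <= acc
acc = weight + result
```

4

Transformed code:
acc = result // 19
base = pos
weight = []
for rate in pos:
    weight.append(result[acc])
acc = acc - pos // 8
acc = 35 > 7
base = 34
for weight in result:
    record(weight)
    pos = pos - (weight <= acc)
acc = weight + result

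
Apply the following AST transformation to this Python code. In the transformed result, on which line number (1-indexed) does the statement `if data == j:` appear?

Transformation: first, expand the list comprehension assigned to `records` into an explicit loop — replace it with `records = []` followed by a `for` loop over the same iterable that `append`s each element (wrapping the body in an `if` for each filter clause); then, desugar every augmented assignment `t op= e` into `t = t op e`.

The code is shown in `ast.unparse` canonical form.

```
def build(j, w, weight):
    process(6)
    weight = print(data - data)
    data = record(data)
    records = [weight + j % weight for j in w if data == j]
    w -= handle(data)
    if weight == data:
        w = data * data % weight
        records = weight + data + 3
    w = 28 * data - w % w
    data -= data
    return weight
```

7

Transformed code:
def build(j, w, weight):
    process(6)
    weight = print(data - data)
    data = record(data)
    records = []
    for j in w:
        if data == j:
            records.append(weight + j % weight)
    w = w - handle(data)
    if weight == data:
        w = data * data % weight
        records = weight + data + 3
    w = 28 * data - w % w
    data = data - data
    return weight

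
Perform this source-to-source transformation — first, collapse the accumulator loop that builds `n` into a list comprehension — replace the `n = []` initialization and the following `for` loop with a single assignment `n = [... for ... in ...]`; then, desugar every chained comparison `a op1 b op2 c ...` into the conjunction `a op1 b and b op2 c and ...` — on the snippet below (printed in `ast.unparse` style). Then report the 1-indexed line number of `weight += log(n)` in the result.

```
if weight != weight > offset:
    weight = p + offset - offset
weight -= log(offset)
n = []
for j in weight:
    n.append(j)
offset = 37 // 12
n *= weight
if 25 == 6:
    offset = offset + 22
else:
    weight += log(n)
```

10

Transformed code:
if weight != weight and weight > offset:
    weight = p + offset - offset
weight -= log(offset)
n = [j for j in weight]
offset = 37 // 12
n *= weight
if 25 == 6:
    offset = offset + 22
else:
    weight += log(n)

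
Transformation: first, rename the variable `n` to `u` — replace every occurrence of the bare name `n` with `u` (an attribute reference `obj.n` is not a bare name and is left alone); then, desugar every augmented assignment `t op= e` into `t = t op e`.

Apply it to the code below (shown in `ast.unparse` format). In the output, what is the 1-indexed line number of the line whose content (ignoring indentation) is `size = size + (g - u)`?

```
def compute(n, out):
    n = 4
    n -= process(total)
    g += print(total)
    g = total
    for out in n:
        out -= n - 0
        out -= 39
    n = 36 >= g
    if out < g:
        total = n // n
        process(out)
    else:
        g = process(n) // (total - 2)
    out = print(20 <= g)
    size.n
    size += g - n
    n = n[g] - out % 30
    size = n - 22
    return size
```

Transformed code:
def compute(u, out):
    u = 4
    u = u - process(total)
    g = g + print(total)
    g = total
    for out in u:
        out = out - (u - 0)
        out = out - 39
    u = 36 >= g
    if out < g:
        total = u // u
        process(out)
    else:
        g = process(u) // (total - 2)
    out = print(20 <= g)
    size.n
    size = size + (g - u)
    u = u[g] - out % 30
    size = u - 22
    return size

17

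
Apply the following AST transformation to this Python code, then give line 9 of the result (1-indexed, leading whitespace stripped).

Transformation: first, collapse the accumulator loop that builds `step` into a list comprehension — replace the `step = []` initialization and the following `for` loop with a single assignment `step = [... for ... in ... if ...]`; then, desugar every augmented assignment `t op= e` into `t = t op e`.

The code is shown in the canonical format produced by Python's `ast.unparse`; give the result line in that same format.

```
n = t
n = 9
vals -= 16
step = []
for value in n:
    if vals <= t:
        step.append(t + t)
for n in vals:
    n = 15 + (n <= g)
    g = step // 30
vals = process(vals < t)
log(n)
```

Transformed code:
n = t
n = 9
vals = vals - 16
step = [t + t for value in n if vals <= t]
for n in vals:
    n = 15 + (n <= g)
    g = step // 30
vals = process(vals < t)
log(n)

log(n)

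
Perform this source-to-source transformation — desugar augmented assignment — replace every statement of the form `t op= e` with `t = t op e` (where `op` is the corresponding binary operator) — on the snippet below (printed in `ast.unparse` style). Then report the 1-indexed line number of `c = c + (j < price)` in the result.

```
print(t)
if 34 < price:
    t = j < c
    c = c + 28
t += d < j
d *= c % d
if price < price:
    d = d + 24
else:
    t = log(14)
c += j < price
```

Transformed code:
print(t)
if 34 < price:
    t = j < c
    c = c + 28
t = t + (d < j)
d = d * (c % d)
if price < price:
    d = d + 24
else:
    t = log(14)
c = c + (j < price)

11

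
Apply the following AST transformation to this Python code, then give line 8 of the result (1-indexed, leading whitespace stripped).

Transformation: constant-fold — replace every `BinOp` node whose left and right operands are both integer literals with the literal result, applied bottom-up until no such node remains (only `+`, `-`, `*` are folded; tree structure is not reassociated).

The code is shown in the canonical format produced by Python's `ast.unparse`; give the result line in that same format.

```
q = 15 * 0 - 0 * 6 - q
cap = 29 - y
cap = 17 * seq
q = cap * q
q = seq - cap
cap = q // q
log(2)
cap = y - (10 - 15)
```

Transformed code:
q = 0 - q
cap = 29 - y
cap = 17 * seq
q = cap * q
q = seq - cap
cap = q // q
log(2)
cap = y - -5

cap = y - -5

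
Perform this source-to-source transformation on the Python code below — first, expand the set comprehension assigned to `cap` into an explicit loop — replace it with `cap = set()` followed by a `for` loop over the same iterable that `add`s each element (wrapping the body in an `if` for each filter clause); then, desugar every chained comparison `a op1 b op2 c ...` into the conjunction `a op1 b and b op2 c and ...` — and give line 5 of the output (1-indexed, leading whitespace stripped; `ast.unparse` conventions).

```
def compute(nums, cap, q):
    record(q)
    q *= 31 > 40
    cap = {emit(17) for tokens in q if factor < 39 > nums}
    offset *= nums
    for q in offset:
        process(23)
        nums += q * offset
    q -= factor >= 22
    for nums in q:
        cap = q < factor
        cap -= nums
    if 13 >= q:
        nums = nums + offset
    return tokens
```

Transformed code:
def compute(nums, cap, q):
    record(q)
    q *= 31 > 40
    cap = set()
    for tokens in q:
        if factor < 39 and 39 > nums:
            cap.add(emit(17))
    offset *= nums
    for q in offset:
        process(23)
        nums += q * offset
    q -= factor >= 22
    for nums in q:
        cap = q < factor
        cap -= nums
    if 13 >= q:
        nums = nums + offset
    return tokens

for tokens in q:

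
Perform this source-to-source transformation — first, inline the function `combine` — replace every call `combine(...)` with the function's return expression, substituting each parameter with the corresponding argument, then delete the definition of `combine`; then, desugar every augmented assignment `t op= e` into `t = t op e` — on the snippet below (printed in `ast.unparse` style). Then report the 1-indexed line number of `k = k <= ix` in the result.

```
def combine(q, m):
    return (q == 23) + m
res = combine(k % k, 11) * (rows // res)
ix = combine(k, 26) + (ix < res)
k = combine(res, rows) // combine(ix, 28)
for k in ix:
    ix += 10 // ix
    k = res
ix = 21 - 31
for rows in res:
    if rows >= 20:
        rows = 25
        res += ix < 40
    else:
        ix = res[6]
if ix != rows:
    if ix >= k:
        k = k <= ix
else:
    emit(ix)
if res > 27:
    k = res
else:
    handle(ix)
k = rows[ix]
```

Transformed code:
res = ((k % k == 23) + 11) * (rows // res)
ix = (k == 23) + 26 + (ix < res)
k = ((res == 23) + rows) // ((ix == 23) + 28)
for k in ix:
    ix = ix + 10 // ix
    k = res
ix = 21 - 31
for rows in res:
    if rows >= 20:
        rows = 25
        res = res + (ix < 40)
    else:
        ix = res[6]
if ix != rows:
    if ix >= k:
        k = k <= ix
else:
    emit(ix)
if res > 27:
    k = res
else:
    handle(ix)
k = rows[ix]

16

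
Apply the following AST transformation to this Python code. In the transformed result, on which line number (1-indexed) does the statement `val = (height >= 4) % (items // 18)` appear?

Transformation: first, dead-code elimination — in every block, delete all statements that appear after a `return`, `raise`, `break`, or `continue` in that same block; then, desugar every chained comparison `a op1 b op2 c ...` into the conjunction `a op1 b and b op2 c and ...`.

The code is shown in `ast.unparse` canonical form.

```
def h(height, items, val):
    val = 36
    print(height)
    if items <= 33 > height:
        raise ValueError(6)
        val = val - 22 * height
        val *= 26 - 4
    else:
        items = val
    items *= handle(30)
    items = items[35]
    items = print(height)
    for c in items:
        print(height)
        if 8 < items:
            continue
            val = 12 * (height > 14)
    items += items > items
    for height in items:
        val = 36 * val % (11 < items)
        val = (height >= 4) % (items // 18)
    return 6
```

Transformed code:
def h(height, items, val):
    val = 36
    print(height)
    if items <= 33 and 33 > height:
        raise ValueError(6)
    else:
        items = val
    items *= handle(30)
    items = items[35]
    items = print(height)
    for c in items:
        print(height)
        if 8 < items:
            continue
    items += items > items
    for height in items:
        val = 36 * val % (11 < items)
        val = (height >= 4) % (items // 18)
    return 6

18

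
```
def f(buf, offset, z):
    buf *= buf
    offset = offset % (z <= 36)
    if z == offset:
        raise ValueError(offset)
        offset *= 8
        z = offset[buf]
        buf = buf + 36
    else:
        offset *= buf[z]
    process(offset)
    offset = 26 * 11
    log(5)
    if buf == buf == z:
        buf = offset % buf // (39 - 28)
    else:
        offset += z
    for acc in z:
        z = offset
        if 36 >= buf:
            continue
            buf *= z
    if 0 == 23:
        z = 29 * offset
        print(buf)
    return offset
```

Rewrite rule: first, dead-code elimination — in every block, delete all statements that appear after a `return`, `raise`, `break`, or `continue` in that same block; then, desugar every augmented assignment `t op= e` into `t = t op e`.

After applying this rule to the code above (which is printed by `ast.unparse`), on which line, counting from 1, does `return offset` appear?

22

Transformed code:
def f(buf, offset, z):
    buf = buf * buf
    offset = offset % (z <= 36)
    if z == offset:
        raise ValueError(offset)
    else:
        offset = offset * buf[z]
    process(offset)
    offset = 26 * 11
    log(5)
    if buf == buf == z:
        buf = offset % buf // (39 - 28)
    else:
        offset = offset + z
    for acc in z:
        z = offset
        if 36 >= buf:
            continue
    if 0 == 23:
        z = 29 * offset
        print(buf)
    return offset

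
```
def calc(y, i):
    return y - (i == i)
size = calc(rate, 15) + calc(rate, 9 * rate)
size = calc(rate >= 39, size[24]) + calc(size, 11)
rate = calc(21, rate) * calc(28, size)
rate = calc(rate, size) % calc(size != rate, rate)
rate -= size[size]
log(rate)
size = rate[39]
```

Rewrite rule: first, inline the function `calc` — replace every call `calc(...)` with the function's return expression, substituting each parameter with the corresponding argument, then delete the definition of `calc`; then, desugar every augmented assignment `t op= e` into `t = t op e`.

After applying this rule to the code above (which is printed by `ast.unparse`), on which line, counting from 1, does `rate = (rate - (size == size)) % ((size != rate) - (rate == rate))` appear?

4

Transformed code:
size = rate - (15 == 15) + (rate - (9 * rate == 9 * rate))
size = (rate >= 39) - (size[24] == size[24]) + (size - (11 == 11))
rate = (21 - (rate == rate)) * (28 - (size == size))
rate = (rate - (size == size)) % ((size != rate) - (rate == rate))
rate = rate - size[size]
log(rate)
size = rate[39]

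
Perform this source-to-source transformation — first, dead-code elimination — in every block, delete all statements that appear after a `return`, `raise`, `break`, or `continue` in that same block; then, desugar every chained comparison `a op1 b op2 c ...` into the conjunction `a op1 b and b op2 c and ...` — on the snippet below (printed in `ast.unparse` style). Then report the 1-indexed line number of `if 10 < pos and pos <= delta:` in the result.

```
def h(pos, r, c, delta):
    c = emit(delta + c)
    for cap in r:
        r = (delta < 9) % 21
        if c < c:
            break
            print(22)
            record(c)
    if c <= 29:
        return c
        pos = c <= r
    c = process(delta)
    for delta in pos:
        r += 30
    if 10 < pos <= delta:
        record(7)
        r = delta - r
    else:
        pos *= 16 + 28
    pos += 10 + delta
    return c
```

12

Transformed code:
def h(pos, r, c, delta):
    c = emit(delta + c)
    for cap in r:
        r = (delta < 9) % 21
        if c < c:
            break
    if c <= 29:
        return c
    c = process(delta)
    for delta in pos:
        r += 30
    if 10 < pos and pos <= delta:
        record(7)
        r = delta - r
    else:
        pos *= 16 + 28
    pos += 10 + delta
    return c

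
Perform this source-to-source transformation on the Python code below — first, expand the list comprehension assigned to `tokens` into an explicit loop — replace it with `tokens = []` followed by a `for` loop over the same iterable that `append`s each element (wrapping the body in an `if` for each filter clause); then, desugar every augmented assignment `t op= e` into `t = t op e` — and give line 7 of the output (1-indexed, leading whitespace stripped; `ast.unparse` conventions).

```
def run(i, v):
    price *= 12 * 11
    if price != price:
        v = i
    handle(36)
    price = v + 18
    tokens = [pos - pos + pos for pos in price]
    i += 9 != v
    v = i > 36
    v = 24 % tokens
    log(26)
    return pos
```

tokens = []

Transformed code:
def run(i, v):
    price = price * (12 * 11)
    if price != price:
        v = i
    handle(36)
    price = v + 18
    tokens = []
    for pos in price:
        tokens.append(pos - pos + pos)
    i = i + (9 != v)
    v = i > 36
    v = 24 % tokens
    log(26)
    return pos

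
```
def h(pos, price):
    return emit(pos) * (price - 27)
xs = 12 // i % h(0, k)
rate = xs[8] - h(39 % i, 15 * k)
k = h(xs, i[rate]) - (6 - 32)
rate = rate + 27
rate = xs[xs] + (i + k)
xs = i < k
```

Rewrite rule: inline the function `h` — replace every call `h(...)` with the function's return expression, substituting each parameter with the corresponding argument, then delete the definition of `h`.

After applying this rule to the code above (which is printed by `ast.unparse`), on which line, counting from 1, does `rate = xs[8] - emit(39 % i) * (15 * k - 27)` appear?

Transformed code:
xs = 12 // i % (emit(0) * (k - 27))
rate = xs[8] - emit(39 % i) * (15 * k - 27)
k = emit(xs) * (i[rate] - 27) - (6 - 32)
rate = rate + 27
rate = xs[xs] + (i + k)
xs = i < k

2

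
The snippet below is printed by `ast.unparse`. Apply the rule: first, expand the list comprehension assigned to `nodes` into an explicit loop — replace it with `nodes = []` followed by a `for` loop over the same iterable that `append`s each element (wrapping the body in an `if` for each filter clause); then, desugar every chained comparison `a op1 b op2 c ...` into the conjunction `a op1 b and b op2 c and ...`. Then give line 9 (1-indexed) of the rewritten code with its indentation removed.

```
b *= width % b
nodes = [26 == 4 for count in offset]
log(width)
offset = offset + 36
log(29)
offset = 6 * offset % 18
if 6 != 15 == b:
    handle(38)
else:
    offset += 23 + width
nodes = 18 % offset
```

if 6 != 15 and 15 == b:

Transformed code:
b *= width % b
nodes = []
for count in offset:
    nodes.append(26 == 4)
log(width)
offset = offset + 36
log(29)
offset = 6 * offset % 18
if 6 != 15 and 15 == b:
    handle(38)
else:
    offset += 23 + width
nodes = 18 % offset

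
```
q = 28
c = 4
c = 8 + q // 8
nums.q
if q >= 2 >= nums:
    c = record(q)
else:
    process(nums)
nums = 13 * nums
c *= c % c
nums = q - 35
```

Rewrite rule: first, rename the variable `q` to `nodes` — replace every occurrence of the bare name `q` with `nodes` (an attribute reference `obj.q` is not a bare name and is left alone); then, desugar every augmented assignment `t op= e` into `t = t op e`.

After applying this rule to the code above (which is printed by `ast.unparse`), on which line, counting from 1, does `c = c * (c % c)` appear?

Transformed code:
nodes = 28
c = 4
c = 8 + nodes // 8
nums.q
if nodes >= 2 >= nums:
    c = record(nodes)
else:
    process(nums)
nums = 13 * nums
c = c * (c % c)
nums = nodes - 35

10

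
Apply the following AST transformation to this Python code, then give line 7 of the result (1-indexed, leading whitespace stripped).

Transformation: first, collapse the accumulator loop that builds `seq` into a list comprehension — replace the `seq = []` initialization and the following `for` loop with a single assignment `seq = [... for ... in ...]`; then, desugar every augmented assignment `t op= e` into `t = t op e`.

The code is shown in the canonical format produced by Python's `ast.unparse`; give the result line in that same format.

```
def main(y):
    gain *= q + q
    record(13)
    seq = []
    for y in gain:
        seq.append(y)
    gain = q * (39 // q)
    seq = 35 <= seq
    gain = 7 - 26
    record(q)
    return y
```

Transformed code:
def main(y):
    gain = gain * (q + q)
    record(13)
    seq = [y for y in gain]
    gain = q * (39 // q)
    seq = 35 <= seq
    gain = 7 - 26
    record(q)
    return y

gain = 7 - 26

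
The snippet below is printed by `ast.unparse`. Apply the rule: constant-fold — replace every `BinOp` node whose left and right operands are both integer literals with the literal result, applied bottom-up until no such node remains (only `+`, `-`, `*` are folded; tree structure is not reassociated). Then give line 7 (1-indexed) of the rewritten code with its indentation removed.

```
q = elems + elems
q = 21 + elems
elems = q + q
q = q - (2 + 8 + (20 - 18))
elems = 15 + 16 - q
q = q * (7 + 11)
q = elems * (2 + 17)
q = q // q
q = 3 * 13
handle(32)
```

Transformed code:
q = elems + elems
q = 21 + elems
elems = q + q
q = q - 12
elems = 31 - q
q = q * 18
q = elems * 19
q = q // q
q = 39
handle(32)

q = elems * 19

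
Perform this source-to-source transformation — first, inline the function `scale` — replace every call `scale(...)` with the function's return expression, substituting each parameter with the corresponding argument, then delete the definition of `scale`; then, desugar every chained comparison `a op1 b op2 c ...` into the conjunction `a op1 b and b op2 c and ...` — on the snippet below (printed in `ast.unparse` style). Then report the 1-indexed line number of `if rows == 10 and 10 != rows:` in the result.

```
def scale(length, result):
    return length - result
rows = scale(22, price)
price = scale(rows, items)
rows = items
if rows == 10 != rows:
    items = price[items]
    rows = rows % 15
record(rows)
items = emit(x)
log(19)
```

Transformed code:
rows = 22 - price
price = rows - items
rows = items
if rows == 10 and 10 != rows:
    items = price[items]
    rows = rows % 15
record(rows)
items = emit(x)
log(19)

4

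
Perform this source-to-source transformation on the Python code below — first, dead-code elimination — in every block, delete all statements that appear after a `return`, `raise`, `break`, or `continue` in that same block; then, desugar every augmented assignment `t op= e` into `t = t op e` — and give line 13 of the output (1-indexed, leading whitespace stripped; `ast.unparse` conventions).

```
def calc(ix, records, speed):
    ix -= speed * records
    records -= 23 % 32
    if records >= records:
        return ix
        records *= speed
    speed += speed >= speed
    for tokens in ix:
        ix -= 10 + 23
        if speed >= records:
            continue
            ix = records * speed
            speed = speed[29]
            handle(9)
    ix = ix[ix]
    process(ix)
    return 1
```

return 1

Transformed code:
def calc(ix, records, speed):
    ix = ix - speed * records
    records = records - 23 % 32
    if records >= records:
        return ix
    speed = speed + (speed >= speed)
    for tokens in ix:
        ix = ix - (10 + 23)
        if speed >= records:
            continue
    ix = ix[ix]
    process(ix)
    return 1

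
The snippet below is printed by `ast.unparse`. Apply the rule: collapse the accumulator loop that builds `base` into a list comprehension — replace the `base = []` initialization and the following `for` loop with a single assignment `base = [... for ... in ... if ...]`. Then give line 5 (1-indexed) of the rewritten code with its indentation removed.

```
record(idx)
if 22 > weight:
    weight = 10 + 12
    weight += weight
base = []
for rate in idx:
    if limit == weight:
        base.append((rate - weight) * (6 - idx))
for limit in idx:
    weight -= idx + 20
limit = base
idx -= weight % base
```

base = [(rate - weight) * (6 - idx) for rate in idx if limit == weight]

Transformed code:
record(idx)
if 22 > weight:
    weight = 10 + 12
    weight += weight
base = [(rate - weight) * (6 - idx) for rate in idx if limit == weight]
for limit in idx:
    weight -= idx + 20
limit = base
idx -= weight % base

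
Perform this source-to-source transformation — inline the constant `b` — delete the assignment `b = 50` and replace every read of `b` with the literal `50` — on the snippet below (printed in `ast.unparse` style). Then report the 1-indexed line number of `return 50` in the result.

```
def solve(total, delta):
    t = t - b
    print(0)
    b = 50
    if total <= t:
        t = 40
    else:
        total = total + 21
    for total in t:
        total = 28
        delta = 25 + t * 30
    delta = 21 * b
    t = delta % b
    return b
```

Transformed code:
def solve(total, delta):
    t = t - 50
    print(0)
    if total <= t:
        t = 40
    else:
        total = total + 21
    for total in t:
        total = 28
        delta = 25 + t * 30
    delta = 21 * 50
    t = delta % 50
    return 50

13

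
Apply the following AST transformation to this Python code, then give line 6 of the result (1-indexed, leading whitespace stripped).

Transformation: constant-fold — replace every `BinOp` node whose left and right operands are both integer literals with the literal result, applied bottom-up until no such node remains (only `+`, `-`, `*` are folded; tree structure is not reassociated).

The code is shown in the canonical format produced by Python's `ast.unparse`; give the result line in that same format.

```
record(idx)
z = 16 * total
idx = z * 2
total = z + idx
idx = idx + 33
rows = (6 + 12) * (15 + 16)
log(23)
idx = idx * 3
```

rows = 558

Transformed code:
record(idx)
z = 16 * total
idx = z * 2
total = z + idx
idx = idx + 33
rows = 558
log(23)
idx = idx * 3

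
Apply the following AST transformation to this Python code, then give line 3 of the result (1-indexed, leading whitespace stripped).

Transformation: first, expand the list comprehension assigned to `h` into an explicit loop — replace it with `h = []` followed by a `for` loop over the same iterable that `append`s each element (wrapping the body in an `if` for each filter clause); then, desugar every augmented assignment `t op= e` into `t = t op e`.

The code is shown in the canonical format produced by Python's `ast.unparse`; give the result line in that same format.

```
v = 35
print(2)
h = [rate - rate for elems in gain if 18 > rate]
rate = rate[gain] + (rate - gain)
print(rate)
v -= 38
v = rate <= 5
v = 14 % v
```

h = []

Transformed code:
v = 35
print(2)
h = []
for elems in gain:
    if 18 > rate:
        h.append(rate - rate)
rate = rate[gain] + (rate - gain)
print(rate)
v = v - 38
v = rate <= 5
v = 14 % v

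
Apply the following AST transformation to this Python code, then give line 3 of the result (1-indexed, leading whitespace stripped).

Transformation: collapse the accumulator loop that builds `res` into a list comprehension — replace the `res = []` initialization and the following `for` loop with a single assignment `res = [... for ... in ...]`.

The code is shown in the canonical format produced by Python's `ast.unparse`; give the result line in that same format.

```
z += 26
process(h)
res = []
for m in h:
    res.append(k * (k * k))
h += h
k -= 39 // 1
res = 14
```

Transformed code:
z += 26
process(h)
res = [k * (k * k) for m in h]
h += h
k -= 39 // 1
res = 14

res = [k * (k * k) for m in h]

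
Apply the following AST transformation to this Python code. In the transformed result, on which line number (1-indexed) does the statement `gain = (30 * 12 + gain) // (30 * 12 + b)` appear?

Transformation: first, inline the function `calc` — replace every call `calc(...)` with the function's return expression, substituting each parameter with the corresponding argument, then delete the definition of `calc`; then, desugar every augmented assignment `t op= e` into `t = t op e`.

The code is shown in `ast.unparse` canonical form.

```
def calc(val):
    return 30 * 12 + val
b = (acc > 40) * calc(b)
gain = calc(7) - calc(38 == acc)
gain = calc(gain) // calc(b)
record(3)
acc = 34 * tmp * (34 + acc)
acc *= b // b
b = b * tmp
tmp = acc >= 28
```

Transformed code:
b = (acc > 40) * (30 * 12 + b)
gain = 30 * 12 + 7 - (30 * 12 + (38 == acc))
gain = (30 * 12 + gain) // (30 * 12 + b)
record(3)
acc = 34 * tmp * (34 + acc)
acc = acc * (b // b)
b = b * tmp
tmp = acc >= 28

3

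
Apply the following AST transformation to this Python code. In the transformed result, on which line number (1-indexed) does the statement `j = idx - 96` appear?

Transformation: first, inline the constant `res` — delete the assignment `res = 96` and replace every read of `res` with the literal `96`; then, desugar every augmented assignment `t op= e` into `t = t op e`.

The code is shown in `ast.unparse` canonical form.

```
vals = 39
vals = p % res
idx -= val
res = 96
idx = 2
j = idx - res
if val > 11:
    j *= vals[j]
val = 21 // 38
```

5

Transformed code:
vals = 39
vals = p % 96
idx = idx - val
idx = 2
j = idx - 96
if val > 11:
    j = j * vals[j]
val = 21 // 38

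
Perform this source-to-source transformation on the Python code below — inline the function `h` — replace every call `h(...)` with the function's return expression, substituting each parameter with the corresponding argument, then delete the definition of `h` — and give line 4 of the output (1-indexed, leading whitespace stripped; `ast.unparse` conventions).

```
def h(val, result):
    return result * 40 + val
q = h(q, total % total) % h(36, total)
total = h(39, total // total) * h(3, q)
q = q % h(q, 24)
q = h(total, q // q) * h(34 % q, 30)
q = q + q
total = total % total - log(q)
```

Transformed code:
q = (total % total * 40 + q) % (total * 40 + 36)
total = (total // total * 40 + 39) * (q * 40 + 3)
q = q % (24 * 40 + q)
q = (q // q * 40 + total) * (30 * 40 + 34 % q)
q = q + q
total = total % total - log(q)

q = (q // q * 40 + total) * (30 * 40 + 34 % q)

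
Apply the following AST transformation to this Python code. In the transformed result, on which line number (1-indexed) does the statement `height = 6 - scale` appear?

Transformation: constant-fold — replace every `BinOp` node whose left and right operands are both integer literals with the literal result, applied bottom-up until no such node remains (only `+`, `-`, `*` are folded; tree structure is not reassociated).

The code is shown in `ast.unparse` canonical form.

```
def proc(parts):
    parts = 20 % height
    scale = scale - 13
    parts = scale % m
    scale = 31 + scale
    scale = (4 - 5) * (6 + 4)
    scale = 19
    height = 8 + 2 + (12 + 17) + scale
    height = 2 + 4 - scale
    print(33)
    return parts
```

9

Transformed code:
def proc(parts):
    parts = 20 % height
    scale = scale - 13
    parts = scale % m
    scale = 31 + scale
    scale = -10
    scale = 19
    height = 39 + scale
    height = 6 - scale
    print(33)
    return parts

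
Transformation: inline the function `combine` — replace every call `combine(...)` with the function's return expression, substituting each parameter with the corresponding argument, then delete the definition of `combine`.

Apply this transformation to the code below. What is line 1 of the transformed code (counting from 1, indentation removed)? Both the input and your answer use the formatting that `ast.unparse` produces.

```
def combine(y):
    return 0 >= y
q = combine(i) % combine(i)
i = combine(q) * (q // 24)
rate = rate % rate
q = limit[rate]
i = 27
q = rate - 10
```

Transformed code:
q = (0 >= i) % (0 >= i)
i = (0 >= q) * (q // 24)
rate = rate % rate
q = limit[rate]
i = 27
q = rate - 10

q = (0 >= i) % (0 >= i)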